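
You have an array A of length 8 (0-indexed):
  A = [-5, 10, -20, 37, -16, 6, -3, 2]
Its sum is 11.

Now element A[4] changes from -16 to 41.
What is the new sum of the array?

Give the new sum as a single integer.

Old value at index 4: -16
New value at index 4: 41
Delta = 41 - -16 = 57
New sum = old_sum + delta = 11 + (57) = 68

Answer: 68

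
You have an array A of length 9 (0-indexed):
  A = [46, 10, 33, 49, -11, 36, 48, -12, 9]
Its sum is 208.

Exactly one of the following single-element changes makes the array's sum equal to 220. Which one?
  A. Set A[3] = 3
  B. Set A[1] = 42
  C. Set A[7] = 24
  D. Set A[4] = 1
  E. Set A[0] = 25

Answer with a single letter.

Answer: D

Derivation:
Option A: A[3] 49->3, delta=-46, new_sum=208+(-46)=162
Option B: A[1] 10->42, delta=32, new_sum=208+(32)=240
Option C: A[7] -12->24, delta=36, new_sum=208+(36)=244
Option D: A[4] -11->1, delta=12, new_sum=208+(12)=220 <-- matches target
Option E: A[0] 46->25, delta=-21, new_sum=208+(-21)=187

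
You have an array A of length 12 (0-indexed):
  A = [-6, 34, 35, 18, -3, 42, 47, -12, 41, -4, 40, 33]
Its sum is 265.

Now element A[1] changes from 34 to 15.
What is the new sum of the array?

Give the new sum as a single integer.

Answer: 246

Derivation:
Old value at index 1: 34
New value at index 1: 15
Delta = 15 - 34 = -19
New sum = old_sum + delta = 265 + (-19) = 246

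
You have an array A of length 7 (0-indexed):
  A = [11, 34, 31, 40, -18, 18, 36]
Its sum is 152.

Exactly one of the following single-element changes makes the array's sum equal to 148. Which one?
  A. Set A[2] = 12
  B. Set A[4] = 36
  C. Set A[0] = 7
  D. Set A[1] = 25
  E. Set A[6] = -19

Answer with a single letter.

Answer: C

Derivation:
Option A: A[2] 31->12, delta=-19, new_sum=152+(-19)=133
Option B: A[4] -18->36, delta=54, new_sum=152+(54)=206
Option C: A[0] 11->7, delta=-4, new_sum=152+(-4)=148 <-- matches target
Option D: A[1] 34->25, delta=-9, new_sum=152+(-9)=143
Option E: A[6] 36->-19, delta=-55, new_sum=152+(-55)=97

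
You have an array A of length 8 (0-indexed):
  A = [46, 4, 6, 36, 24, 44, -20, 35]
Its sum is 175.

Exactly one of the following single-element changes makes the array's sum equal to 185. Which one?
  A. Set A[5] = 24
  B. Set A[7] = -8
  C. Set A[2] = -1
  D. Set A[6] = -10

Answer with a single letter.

Answer: D

Derivation:
Option A: A[5] 44->24, delta=-20, new_sum=175+(-20)=155
Option B: A[7] 35->-8, delta=-43, new_sum=175+(-43)=132
Option C: A[2] 6->-1, delta=-7, new_sum=175+(-7)=168
Option D: A[6] -20->-10, delta=10, new_sum=175+(10)=185 <-- matches target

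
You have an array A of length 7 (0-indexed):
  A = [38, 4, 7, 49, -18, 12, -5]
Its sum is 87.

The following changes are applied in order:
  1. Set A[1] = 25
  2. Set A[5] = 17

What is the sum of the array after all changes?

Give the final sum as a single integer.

Initial sum: 87
Change 1: A[1] 4 -> 25, delta = 21, sum = 108
Change 2: A[5] 12 -> 17, delta = 5, sum = 113

Answer: 113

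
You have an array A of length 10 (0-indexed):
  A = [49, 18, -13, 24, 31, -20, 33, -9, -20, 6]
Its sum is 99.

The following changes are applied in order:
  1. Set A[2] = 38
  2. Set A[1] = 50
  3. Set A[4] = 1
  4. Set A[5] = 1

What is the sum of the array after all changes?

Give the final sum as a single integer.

Initial sum: 99
Change 1: A[2] -13 -> 38, delta = 51, sum = 150
Change 2: A[1] 18 -> 50, delta = 32, sum = 182
Change 3: A[4] 31 -> 1, delta = -30, sum = 152
Change 4: A[5] -20 -> 1, delta = 21, sum = 173

Answer: 173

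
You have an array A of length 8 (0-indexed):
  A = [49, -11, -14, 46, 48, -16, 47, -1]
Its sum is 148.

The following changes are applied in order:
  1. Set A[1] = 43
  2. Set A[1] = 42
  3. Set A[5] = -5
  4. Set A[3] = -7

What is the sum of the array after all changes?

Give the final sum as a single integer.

Answer: 159

Derivation:
Initial sum: 148
Change 1: A[1] -11 -> 43, delta = 54, sum = 202
Change 2: A[1] 43 -> 42, delta = -1, sum = 201
Change 3: A[5] -16 -> -5, delta = 11, sum = 212
Change 4: A[3] 46 -> -7, delta = -53, sum = 159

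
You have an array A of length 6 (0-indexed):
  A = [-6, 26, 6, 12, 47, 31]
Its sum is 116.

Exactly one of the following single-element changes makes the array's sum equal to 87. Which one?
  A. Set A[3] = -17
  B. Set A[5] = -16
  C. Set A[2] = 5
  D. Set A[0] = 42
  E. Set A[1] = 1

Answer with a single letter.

Option A: A[3] 12->-17, delta=-29, new_sum=116+(-29)=87 <-- matches target
Option B: A[5] 31->-16, delta=-47, new_sum=116+(-47)=69
Option C: A[2] 6->5, delta=-1, new_sum=116+(-1)=115
Option D: A[0] -6->42, delta=48, new_sum=116+(48)=164
Option E: A[1] 26->1, delta=-25, new_sum=116+(-25)=91

Answer: A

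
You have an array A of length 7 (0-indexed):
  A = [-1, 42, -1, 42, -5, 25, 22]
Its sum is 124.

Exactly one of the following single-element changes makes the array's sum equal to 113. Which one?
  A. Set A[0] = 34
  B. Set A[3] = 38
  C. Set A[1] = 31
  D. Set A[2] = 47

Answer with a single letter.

Answer: C

Derivation:
Option A: A[0] -1->34, delta=35, new_sum=124+(35)=159
Option B: A[3] 42->38, delta=-4, new_sum=124+(-4)=120
Option C: A[1] 42->31, delta=-11, new_sum=124+(-11)=113 <-- matches target
Option D: A[2] -1->47, delta=48, new_sum=124+(48)=172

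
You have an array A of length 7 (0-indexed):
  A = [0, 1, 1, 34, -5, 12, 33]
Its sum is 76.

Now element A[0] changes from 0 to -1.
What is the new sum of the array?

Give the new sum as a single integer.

Answer: 75

Derivation:
Old value at index 0: 0
New value at index 0: -1
Delta = -1 - 0 = -1
New sum = old_sum + delta = 76 + (-1) = 75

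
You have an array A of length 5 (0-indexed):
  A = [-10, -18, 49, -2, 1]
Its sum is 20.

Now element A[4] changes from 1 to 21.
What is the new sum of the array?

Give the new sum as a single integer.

Old value at index 4: 1
New value at index 4: 21
Delta = 21 - 1 = 20
New sum = old_sum + delta = 20 + (20) = 40

Answer: 40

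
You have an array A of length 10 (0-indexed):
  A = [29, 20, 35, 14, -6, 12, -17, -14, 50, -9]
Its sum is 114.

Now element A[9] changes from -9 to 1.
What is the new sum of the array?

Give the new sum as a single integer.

Old value at index 9: -9
New value at index 9: 1
Delta = 1 - -9 = 10
New sum = old_sum + delta = 114 + (10) = 124

Answer: 124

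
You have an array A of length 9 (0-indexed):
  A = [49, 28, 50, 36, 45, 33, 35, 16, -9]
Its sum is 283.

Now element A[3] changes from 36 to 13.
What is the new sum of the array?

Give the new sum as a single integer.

Answer: 260

Derivation:
Old value at index 3: 36
New value at index 3: 13
Delta = 13 - 36 = -23
New sum = old_sum + delta = 283 + (-23) = 260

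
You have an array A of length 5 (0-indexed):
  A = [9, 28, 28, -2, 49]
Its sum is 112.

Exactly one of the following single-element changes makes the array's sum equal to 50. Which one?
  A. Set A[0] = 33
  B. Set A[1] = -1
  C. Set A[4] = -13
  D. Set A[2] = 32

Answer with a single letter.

Option A: A[0] 9->33, delta=24, new_sum=112+(24)=136
Option B: A[1] 28->-1, delta=-29, new_sum=112+(-29)=83
Option C: A[4] 49->-13, delta=-62, new_sum=112+(-62)=50 <-- matches target
Option D: A[2] 28->32, delta=4, new_sum=112+(4)=116

Answer: C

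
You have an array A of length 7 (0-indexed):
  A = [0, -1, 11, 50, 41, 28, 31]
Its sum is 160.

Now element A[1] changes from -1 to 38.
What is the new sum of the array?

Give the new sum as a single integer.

Old value at index 1: -1
New value at index 1: 38
Delta = 38 - -1 = 39
New sum = old_sum + delta = 160 + (39) = 199

Answer: 199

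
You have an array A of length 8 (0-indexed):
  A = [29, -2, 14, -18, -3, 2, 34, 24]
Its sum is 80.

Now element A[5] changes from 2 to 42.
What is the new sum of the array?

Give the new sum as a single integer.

Old value at index 5: 2
New value at index 5: 42
Delta = 42 - 2 = 40
New sum = old_sum + delta = 80 + (40) = 120

Answer: 120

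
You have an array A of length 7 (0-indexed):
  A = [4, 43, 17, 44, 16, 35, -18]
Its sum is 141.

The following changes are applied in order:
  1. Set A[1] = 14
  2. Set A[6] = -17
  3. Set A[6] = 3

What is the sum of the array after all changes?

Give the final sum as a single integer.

Answer: 133

Derivation:
Initial sum: 141
Change 1: A[1] 43 -> 14, delta = -29, sum = 112
Change 2: A[6] -18 -> -17, delta = 1, sum = 113
Change 3: A[6] -17 -> 3, delta = 20, sum = 133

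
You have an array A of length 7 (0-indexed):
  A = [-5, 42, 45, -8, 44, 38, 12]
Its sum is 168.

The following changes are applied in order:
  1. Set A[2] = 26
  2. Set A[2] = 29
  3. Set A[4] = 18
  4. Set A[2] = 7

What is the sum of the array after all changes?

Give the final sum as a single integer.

Answer: 104

Derivation:
Initial sum: 168
Change 1: A[2] 45 -> 26, delta = -19, sum = 149
Change 2: A[2] 26 -> 29, delta = 3, sum = 152
Change 3: A[4] 44 -> 18, delta = -26, sum = 126
Change 4: A[2] 29 -> 7, delta = -22, sum = 104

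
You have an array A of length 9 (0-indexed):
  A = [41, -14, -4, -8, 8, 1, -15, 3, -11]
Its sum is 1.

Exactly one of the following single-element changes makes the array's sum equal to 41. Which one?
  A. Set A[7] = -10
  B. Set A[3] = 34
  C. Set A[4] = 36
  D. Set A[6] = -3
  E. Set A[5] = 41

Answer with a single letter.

Option A: A[7] 3->-10, delta=-13, new_sum=1+(-13)=-12
Option B: A[3] -8->34, delta=42, new_sum=1+(42)=43
Option C: A[4] 8->36, delta=28, new_sum=1+(28)=29
Option D: A[6] -15->-3, delta=12, new_sum=1+(12)=13
Option E: A[5] 1->41, delta=40, new_sum=1+(40)=41 <-- matches target

Answer: E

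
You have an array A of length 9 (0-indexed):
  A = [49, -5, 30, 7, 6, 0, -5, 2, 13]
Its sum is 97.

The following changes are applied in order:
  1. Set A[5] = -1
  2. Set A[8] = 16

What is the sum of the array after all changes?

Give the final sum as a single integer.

Initial sum: 97
Change 1: A[5] 0 -> -1, delta = -1, sum = 96
Change 2: A[8] 13 -> 16, delta = 3, sum = 99

Answer: 99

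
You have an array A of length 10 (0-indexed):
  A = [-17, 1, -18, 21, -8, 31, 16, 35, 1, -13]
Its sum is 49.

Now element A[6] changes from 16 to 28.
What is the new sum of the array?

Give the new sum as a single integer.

Old value at index 6: 16
New value at index 6: 28
Delta = 28 - 16 = 12
New sum = old_sum + delta = 49 + (12) = 61

Answer: 61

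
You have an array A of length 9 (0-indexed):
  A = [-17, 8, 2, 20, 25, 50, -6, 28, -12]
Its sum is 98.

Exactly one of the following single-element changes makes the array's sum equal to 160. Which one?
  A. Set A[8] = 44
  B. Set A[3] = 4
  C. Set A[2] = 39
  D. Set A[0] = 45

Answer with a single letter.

Option A: A[8] -12->44, delta=56, new_sum=98+(56)=154
Option B: A[3] 20->4, delta=-16, new_sum=98+(-16)=82
Option C: A[2] 2->39, delta=37, new_sum=98+(37)=135
Option D: A[0] -17->45, delta=62, new_sum=98+(62)=160 <-- matches target

Answer: D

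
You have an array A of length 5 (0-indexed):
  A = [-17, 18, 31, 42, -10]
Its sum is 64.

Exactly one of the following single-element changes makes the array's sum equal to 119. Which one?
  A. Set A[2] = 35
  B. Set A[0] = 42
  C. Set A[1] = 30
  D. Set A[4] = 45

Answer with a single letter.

Option A: A[2] 31->35, delta=4, new_sum=64+(4)=68
Option B: A[0] -17->42, delta=59, new_sum=64+(59)=123
Option C: A[1] 18->30, delta=12, new_sum=64+(12)=76
Option D: A[4] -10->45, delta=55, new_sum=64+(55)=119 <-- matches target

Answer: D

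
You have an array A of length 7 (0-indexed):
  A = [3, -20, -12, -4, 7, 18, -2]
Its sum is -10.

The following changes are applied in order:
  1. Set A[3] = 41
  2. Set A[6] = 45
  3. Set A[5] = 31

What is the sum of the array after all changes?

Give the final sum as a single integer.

Answer: 95

Derivation:
Initial sum: -10
Change 1: A[3] -4 -> 41, delta = 45, sum = 35
Change 2: A[6] -2 -> 45, delta = 47, sum = 82
Change 3: A[5] 18 -> 31, delta = 13, sum = 95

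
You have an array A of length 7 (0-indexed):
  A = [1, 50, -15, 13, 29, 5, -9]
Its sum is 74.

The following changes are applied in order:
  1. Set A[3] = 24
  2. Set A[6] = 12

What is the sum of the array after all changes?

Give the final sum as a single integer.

Answer: 106

Derivation:
Initial sum: 74
Change 1: A[3] 13 -> 24, delta = 11, sum = 85
Change 2: A[6] -9 -> 12, delta = 21, sum = 106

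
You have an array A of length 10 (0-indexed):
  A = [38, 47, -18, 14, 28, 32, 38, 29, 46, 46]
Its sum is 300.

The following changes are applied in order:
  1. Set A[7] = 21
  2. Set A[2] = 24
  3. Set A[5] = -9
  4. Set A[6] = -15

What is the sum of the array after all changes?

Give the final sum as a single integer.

Answer: 240

Derivation:
Initial sum: 300
Change 1: A[7] 29 -> 21, delta = -8, sum = 292
Change 2: A[2] -18 -> 24, delta = 42, sum = 334
Change 3: A[5] 32 -> -9, delta = -41, sum = 293
Change 4: A[6] 38 -> -15, delta = -53, sum = 240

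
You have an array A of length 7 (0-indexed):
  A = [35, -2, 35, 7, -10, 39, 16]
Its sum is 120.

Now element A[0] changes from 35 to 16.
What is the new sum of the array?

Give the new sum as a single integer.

Answer: 101

Derivation:
Old value at index 0: 35
New value at index 0: 16
Delta = 16 - 35 = -19
New sum = old_sum + delta = 120 + (-19) = 101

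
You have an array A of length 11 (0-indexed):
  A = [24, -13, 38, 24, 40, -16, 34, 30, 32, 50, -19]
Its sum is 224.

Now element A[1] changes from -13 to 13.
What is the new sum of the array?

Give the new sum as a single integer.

Old value at index 1: -13
New value at index 1: 13
Delta = 13 - -13 = 26
New sum = old_sum + delta = 224 + (26) = 250

Answer: 250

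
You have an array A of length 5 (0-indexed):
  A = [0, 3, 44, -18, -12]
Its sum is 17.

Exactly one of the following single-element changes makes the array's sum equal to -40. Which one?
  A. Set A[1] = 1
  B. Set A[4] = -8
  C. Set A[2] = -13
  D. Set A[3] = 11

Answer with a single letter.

Answer: C

Derivation:
Option A: A[1] 3->1, delta=-2, new_sum=17+(-2)=15
Option B: A[4] -12->-8, delta=4, new_sum=17+(4)=21
Option C: A[2] 44->-13, delta=-57, new_sum=17+(-57)=-40 <-- matches target
Option D: A[3] -18->11, delta=29, new_sum=17+(29)=46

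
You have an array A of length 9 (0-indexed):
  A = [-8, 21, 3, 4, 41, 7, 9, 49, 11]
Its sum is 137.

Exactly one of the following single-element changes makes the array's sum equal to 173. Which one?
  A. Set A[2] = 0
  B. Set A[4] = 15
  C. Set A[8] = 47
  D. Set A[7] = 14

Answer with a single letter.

Answer: C

Derivation:
Option A: A[2] 3->0, delta=-3, new_sum=137+(-3)=134
Option B: A[4] 41->15, delta=-26, new_sum=137+(-26)=111
Option C: A[8] 11->47, delta=36, new_sum=137+(36)=173 <-- matches target
Option D: A[7] 49->14, delta=-35, new_sum=137+(-35)=102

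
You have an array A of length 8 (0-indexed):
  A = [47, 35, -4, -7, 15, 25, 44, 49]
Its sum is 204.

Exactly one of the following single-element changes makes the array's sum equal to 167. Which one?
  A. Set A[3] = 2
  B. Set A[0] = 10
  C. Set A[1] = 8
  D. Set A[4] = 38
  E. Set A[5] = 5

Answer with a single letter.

Option A: A[3] -7->2, delta=9, new_sum=204+(9)=213
Option B: A[0] 47->10, delta=-37, new_sum=204+(-37)=167 <-- matches target
Option C: A[1] 35->8, delta=-27, new_sum=204+(-27)=177
Option D: A[4] 15->38, delta=23, new_sum=204+(23)=227
Option E: A[5] 25->5, delta=-20, new_sum=204+(-20)=184

Answer: B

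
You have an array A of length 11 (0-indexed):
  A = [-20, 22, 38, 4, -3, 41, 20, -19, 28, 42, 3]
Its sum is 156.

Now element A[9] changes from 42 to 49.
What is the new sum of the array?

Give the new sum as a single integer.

Answer: 163

Derivation:
Old value at index 9: 42
New value at index 9: 49
Delta = 49 - 42 = 7
New sum = old_sum + delta = 156 + (7) = 163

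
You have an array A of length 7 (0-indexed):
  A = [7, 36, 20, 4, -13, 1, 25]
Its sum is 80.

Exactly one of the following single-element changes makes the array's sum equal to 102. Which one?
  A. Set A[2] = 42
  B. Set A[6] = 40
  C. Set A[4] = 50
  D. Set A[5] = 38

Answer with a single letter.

Option A: A[2] 20->42, delta=22, new_sum=80+(22)=102 <-- matches target
Option B: A[6] 25->40, delta=15, new_sum=80+(15)=95
Option C: A[4] -13->50, delta=63, new_sum=80+(63)=143
Option D: A[5] 1->38, delta=37, new_sum=80+(37)=117

Answer: A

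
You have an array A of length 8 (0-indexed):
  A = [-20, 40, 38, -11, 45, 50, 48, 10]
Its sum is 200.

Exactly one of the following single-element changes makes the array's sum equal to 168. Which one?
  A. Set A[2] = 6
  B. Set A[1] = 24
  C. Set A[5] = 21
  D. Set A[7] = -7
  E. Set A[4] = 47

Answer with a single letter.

Answer: A

Derivation:
Option A: A[2] 38->6, delta=-32, new_sum=200+(-32)=168 <-- matches target
Option B: A[1] 40->24, delta=-16, new_sum=200+(-16)=184
Option C: A[5] 50->21, delta=-29, new_sum=200+(-29)=171
Option D: A[7] 10->-7, delta=-17, new_sum=200+(-17)=183
Option E: A[4] 45->47, delta=2, new_sum=200+(2)=202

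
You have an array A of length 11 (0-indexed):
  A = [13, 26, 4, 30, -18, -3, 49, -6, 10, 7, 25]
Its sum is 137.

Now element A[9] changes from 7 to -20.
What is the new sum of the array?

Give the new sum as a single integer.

Answer: 110

Derivation:
Old value at index 9: 7
New value at index 9: -20
Delta = -20 - 7 = -27
New sum = old_sum + delta = 137 + (-27) = 110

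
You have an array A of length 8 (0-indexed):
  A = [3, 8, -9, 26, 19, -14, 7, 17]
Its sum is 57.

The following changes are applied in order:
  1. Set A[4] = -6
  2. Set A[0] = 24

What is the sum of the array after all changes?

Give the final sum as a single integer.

Initial sum: 57
Change 1: A[4] 19 -> -6, delta = -25, sum = 32
Change 2: A[0] 3 -> 24, delta = 21, sum = 53

Answer: 53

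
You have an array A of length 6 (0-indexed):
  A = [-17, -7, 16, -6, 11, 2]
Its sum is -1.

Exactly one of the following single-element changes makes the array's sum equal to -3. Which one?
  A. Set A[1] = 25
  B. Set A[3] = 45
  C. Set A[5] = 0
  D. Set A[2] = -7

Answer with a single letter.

Option A: A[1] -7->25, delta=32, new_sum=-1+(32)=31
Option B: A[3] -6->45, delta=51, new_sum=-1+(51)=50
Option C: A[5] 2->0, delta=-2, new_sum=-1+(-2)=-3 <-- matches target
Option D: A[2] 16->-7, delta=-23, new_sum=-1+(-23)=-24

Answer: C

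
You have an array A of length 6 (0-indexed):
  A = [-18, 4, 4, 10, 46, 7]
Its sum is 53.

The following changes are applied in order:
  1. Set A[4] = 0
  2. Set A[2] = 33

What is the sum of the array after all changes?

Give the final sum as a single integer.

Initial sum: 53
Change 1: A[4] 46 -> 0, delta = -46, sum = 7
Change 2: A[2] 4 -> 33, delta = 29, sum = 36

Answer: 36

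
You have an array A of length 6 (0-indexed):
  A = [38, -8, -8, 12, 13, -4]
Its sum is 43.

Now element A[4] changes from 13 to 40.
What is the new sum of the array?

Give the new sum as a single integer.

Old value at index 4: 13
New value at index 4: 40
Delta = 40 - 13 = 27
New sum = old_sum + delta = 43 + (27) = 70

Answer: 70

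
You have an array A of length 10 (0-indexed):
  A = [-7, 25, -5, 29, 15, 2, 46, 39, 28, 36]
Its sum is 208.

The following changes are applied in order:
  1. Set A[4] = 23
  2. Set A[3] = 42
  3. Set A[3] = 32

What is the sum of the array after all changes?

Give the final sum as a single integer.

Initial sum: 208
Change 1: A[4] 15 -> 23, delta = 8, sum = 216
Change 2: A[3] 29 -> 42, delta = 13, sum = 229
Change 3: A[3] 42 -> 32, delta = -10, sum = 219

Answer: 219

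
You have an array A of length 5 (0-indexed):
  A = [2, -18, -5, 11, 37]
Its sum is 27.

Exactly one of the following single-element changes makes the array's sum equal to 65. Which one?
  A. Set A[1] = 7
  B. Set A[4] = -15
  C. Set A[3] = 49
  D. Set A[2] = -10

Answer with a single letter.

Option A: A[1] -18->7, delta=25, new_sum=27+(25)=52
Option B: A[4] 37->-15, delta=-52, new_sum=27+(-52)=-25
Option C: A[3] 11->49, delta=38, new_sum=27+(38)=65 <-- matches target
Option D: A[2] -5->-10, delta=-5, new_sum=27+(-5)=22

Answer: C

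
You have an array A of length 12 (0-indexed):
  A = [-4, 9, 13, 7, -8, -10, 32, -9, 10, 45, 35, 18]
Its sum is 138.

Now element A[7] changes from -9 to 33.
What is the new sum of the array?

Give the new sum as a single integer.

Old value at index 7: -9
New value at index 7: 33
Delta = 33 - -9 = 42
New sum = old_sum + delta = 138 + (42) = 180

Answer: 180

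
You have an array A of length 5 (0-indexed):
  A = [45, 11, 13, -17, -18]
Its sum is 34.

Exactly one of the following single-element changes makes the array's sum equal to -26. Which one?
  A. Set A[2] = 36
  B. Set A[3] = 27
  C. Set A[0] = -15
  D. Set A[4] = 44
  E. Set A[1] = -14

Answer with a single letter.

Answer: C

Derivation:
Option A: A[2] 13->36, delta=23, new_sum=34+(23)=57
Option B: A[3] -17->27, delta=44, new_sum=34+(44)=78
Option C: A[0] 45->-15, delta=-60, new_sum=34+(-60)=-26 <-- matches target
Option D: A[4] -18->44, delta=62, new_sum=34+(62)=96
Option E: A[1] 11->-14, delta=-25, new_sum=34+(-25)=9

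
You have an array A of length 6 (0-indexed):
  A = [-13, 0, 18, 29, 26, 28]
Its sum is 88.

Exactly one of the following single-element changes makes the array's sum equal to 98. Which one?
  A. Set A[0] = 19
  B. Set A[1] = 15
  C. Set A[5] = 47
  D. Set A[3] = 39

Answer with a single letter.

Option A: A[0] -13->19, delta=32, new_sum=88+(32)=120
Option B: A[1] 0->15, delta=15, new_sum=88+(15)=103
Option C: A[5] 28->47, delta=19, new_sum=88+(19)=107
Option D: A[3] 29->39, delta=10, new_sum=88+(10)=98 <-- matches target

Answer: D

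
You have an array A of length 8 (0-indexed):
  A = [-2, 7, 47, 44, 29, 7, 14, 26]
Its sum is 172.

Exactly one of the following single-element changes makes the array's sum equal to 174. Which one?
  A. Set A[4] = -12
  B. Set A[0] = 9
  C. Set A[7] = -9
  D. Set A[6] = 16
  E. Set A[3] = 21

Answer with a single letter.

Option A: A[4] 29->-12, delta=-41, new_sum=172+(-41)=131
Option B: A[0] -2->9, delta=11, new_sum=172+(11)=183
Option C: A[7] 26->-9, delta=-35, new_sum=172+(-35)=137
Option D: A[6] 14->16, delta=2, new_sum=172+(2)=174 <-- matches target
Option E: A[3] 44->21, delta=-23, new_sum=172+(-23)=149

Answer: D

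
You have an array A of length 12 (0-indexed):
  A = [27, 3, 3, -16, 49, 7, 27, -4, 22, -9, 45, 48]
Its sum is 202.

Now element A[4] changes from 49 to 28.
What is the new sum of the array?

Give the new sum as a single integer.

Answer: 181

Derivation:
Old value at index 4: 49
New value at index 4: 28
Delta = 28 - 49 = -21
New sum = old_sum + delta = 202 + (-21) = 181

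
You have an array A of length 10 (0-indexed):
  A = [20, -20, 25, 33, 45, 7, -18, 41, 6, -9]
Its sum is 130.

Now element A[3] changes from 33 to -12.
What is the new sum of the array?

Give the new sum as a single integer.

Old value at index 3: 33
New value at index 3: -12
Delta = -12 - 33 = -45
New sum = old_sum + delta = 130 + (-45) = 85

Answer: 85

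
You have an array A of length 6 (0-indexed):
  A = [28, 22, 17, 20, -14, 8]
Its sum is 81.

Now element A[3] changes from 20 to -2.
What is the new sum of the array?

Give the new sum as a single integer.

Answer: 59

Derivation:
Old value at index 3: 20
New value at index 3: -2
Delta = -2 - 20 = -22
New sum = old_sum + delta = 81 + (-22) = 59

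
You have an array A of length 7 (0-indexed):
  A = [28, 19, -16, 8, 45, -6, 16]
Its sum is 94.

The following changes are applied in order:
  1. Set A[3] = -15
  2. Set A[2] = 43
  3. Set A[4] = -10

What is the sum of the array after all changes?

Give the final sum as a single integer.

Answer: 75

Derivation:
Initial sum: 94
Change 1: A[3] 8 -> -15, delta = -23, sum = 71
Change 2: A[2] -16 -> 43, delta = 59, sum = 130
Change 3: A[4] 45 -> -10, delta = -55, sum = 75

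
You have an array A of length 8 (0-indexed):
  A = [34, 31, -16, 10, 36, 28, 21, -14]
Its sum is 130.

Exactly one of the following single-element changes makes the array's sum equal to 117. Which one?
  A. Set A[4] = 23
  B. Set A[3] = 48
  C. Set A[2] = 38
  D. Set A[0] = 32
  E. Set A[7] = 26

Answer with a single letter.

Option A: A[4] 36->23, delta=-13, new_sum=130+(-13)=117 <-- matches target
Option B: A[3] 10->48, delta=38, new_sum=130+(38)=168
Option C: A[2] -16->38, delta=54, new_sum=130+(54)=184
Option D: A[0] 34->32, delta=-2, new_sum=130+(-2)=128
Option E: A[7] -14->26, delta=40, new_sum=130+(40)=170

Answer: A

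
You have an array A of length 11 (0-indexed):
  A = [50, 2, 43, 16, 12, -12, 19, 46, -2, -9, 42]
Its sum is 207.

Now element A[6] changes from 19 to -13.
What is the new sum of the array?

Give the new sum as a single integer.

Old value at index 6: 19
New value at index 6: -13
Delta = -13 - 19 = -32
New sum = old_sum + delta = 207 + (-32) = 175

Answer: 175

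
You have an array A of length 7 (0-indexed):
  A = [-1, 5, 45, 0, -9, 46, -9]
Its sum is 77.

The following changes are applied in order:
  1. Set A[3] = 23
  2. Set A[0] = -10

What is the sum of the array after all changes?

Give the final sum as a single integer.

Answer: 91

Derivation:
Initial sum: 77
Change 1: A[3] 0 -> 23, delta = 23, sum = 100
Change 2: A[0] -1 -> -10, delta = -9, sum = 91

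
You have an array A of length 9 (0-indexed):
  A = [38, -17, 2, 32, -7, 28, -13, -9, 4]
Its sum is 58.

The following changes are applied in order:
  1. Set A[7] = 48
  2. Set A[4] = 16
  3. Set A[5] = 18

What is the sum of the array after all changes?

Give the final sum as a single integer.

Answer: 128

Derivation:
Initial sum: 58
Change 1: A[7] -9 -> 48, delta = 57, sum = 115
Change 2: A[4] -7 -> 16, delta = 23, sum = 138
Change 3: A[5] 28 -> 18, delta = -10, sum = 128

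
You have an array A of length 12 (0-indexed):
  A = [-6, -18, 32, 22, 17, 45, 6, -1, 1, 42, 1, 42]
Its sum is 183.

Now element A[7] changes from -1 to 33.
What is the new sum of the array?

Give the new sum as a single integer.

Answer: 217

Derivation:
Old value at index 7: -1
New value at index 7: 33
Delta = 33 - -1 = 34
New sum = old_sum + delta = 183 + (34) = 217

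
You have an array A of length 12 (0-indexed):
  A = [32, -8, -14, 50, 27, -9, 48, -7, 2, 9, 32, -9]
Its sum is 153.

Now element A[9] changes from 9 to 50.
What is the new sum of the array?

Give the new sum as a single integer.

Old value at index 9: 9
New value at index 9: 50
Delta = 50 - 9 = 41
New sum = old_sum + delta = 153 + (41) = 194

Answer: 194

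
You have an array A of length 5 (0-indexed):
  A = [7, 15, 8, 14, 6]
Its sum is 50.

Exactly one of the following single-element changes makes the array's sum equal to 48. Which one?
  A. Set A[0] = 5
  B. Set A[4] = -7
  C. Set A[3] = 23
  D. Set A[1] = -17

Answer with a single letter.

Option A: A[0] 7->5, delta=-2, new_sum=50+(-2)=48 <-- matches target
Option B: A[4] 6->-7, delta=-13, new_sum=50+(-13)=37
Option C: A[3] 14->23, delta=9, new_sum=50+(9)=59
Option D: A[1] 15->-17, delta=-32, new_sum=50+(-32)=18

Answer: A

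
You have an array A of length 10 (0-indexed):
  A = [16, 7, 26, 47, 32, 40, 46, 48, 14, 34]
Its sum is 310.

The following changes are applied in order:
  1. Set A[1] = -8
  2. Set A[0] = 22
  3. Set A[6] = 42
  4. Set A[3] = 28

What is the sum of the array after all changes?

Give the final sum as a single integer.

Initial sum: 310
Change 1: A[1] 7 -> -8, delta = -15, sum = 295
Change 2: A[0] 16 -> 22, delta = 6, sum = 301
Change 3: A[6] 46 -> 42, delta = -4, sum = 297
Change 4: A[3] 47 -> 28, delta = -19, sum = 278

Answer: 278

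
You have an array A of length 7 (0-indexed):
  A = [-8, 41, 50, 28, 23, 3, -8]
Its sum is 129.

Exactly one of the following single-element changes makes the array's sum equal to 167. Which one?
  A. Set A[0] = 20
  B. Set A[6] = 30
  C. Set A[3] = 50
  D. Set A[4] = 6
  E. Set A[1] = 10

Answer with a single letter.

Option A: A[0] -8->20, delta=28, new_sum=129+(28)=157
Option B: A[6] -8->30, delta=38, new_sum=129+(38)=167 <-- matches target
Option C: A[3] 28->50, delta=22, new_sum=129+(22)=151
Option D: A[4] 23->6, delta=-17, new_sum=129+(-17)=112
Option E: A[1] 41->10, delta=-31, new_sum=129+(-31)=98

Answer: B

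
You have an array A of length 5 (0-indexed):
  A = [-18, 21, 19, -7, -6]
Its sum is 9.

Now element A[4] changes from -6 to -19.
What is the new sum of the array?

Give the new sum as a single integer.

Answer: -4

Derivation:
Old value at index 4: -6
New value at index 4: -19
Delta = -19 - -6 = -13
New sum = old_sum + delta = 9 + (-13) = -4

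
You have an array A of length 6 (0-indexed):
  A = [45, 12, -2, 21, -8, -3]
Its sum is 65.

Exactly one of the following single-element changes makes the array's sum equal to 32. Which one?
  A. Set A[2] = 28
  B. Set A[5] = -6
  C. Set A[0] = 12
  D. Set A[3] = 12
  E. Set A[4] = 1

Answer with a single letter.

Option A: A[2] -2->28, delta=30, new_sum=65+(30)=95
Option B: A[5] -3->-6, delta=-3, new_sum=65+(-3)=62
Option C: A[0] 45->12, delta=-33, new_sum=65+(-33)=32 <-- matches target
Option D: A[3] 21->12, delta=-9, new_sum=65+(-9)=56
Option E: A[4] -8->1, delta=9, new_sum=65+(9)=74

Answer: C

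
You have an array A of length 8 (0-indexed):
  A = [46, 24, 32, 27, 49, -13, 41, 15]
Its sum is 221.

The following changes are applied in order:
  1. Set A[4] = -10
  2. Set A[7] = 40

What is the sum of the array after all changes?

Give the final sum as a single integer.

Answer: 187

Derivation:
Initial sum: 221
Change 1: A[4] 49 -> -10, delta = -59, sum = 162
Change 2: A[7] 15 -> 40, delta = 25, sum = 187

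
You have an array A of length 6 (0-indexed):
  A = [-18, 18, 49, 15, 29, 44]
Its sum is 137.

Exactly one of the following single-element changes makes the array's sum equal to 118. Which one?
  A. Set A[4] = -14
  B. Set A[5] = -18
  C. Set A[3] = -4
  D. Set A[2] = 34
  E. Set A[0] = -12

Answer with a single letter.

Option A: A[4] 29->-14, delta=-43, new_sum=137+(-43)=94
Option B: A[5] 44->-18, delta=-62, new_sum=137+(-62)=75
Option C: A[3] 15->-4, delta=-19, new_sum=137+(-19)=118 <-- matches target
Option D: A[2] 49->34, delta=-15, new_sum=137+(-15)=122
Option E: A[0] -18->-12, delta=6, new_sum=137+(6)=143

Answer: C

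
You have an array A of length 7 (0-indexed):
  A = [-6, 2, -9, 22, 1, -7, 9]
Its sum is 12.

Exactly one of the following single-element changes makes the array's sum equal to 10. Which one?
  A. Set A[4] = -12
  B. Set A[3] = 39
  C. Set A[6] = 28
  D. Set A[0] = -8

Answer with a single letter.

Answer: D

Derivation:
Option A: A[4] 1->-12, delta=-13, new_sum=12+(-13)=-1
Option B: A[3] 22->39, delta=17, new_sum=12+(17)=29
Option C: A[6] 9->28, delta=19, new_sum=12+(19)=31
Option D: A[0] -6->-8, delta=-2, new_sum=12+(-2)=10 <-- matches target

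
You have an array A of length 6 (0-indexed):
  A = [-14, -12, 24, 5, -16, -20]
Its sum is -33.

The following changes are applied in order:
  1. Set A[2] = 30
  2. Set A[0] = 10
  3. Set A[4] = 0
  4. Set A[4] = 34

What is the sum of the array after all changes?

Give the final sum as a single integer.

Answer: 47

Derivation:
Initial sum: -33
Change 1: A[2] 24 -> 30, delta = 6, sum = -27
Change 2: A[0] -14 -> 10, delta = 24, sum = -3
Change 3: A[4] -16 -> 0, delta = 16, sum = 13
Change 4: A[4] 0 -> 34, delta = 34, sum = 47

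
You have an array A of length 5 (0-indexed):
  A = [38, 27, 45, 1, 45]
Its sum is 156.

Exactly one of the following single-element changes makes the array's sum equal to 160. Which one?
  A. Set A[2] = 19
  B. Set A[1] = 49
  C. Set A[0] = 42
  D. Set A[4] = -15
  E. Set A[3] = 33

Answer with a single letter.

Option A: A[2] 45->19, delta=-26, new_sum=156+(-26)=130
Option B: A[1] 27->49, delta=22, new_sum=156+(22)=178
Option C: A[0] 38->42, delta=4, new_sum=156+(4)=160 <-- matches target
Option D: A[4] 45->-15, delta=-60, new_sum=156+(-60)=96
Option E: A[3] 1->33, delta=32, new_sum=156+(32)=188

Answer: C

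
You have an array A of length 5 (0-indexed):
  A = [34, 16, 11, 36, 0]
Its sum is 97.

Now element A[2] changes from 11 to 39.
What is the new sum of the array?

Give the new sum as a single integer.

Old value at index 2: 11
New value at index 2: 39
Delta = 39 - 11 = 28
New sum = old_sum + delta = 97 + (28) = 125

Answer: 125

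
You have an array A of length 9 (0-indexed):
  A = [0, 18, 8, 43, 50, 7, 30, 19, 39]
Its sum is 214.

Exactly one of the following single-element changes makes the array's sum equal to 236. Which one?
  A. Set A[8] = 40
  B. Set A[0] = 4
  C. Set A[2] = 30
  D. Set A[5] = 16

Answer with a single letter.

Answer: C

Derivation:
Option A: A[8] 39->40, delta=1, new_sum=214+(1)=215
Option B: A[0] 0->4, delta=4, new_sum=214+(4)=218
Option C: A[2] 8->30, delta=22, new_sum=214+(22)=236 <-- matches target
Option D: A[5] 7->16, delta=9, new_sum=214+(9)=223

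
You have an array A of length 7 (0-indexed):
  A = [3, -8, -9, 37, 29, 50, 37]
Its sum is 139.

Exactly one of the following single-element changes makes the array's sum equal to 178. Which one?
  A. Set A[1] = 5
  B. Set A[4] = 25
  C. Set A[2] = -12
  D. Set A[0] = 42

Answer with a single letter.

Answer: D

Derivation:
Option A: A[1] -8->5, delta=13, new_sum=139+(13)=152
Option B: A[4] 29->25, delta=-4, new_sum=139+(-4)=135
Option C: A[2] -9->-12, delta=-3, new_sum=139+(-3)=136
Option D: A[0] 3->42, delta=39, new_sum=139+(39)=178 <-- matches target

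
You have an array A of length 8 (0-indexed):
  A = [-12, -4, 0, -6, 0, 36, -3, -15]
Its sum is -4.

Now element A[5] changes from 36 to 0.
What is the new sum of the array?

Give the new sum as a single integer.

Old value at index 5: 36
New value at index 5: 0
Delta = 0 - 36 = -36
New sum = old_sum + delta = -4 + (-36) = -40

Answer: -40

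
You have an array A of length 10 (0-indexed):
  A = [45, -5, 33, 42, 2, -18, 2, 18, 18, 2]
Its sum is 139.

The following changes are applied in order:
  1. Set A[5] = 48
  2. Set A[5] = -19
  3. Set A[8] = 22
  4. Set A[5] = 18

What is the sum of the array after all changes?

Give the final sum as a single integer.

Answer: 179

Derivation:
Initial sum: 139
Change 1: A[5] -18 -> 48, delta = 66, sum = 205
Change 2: A[5] 48 -> -19, delta = -67, sum = 138
Change 3: A[8] 18 -> 22, delta = 4, sum = 142
Change 4: A[5] -19 -> 18, delta = 37, sum = 179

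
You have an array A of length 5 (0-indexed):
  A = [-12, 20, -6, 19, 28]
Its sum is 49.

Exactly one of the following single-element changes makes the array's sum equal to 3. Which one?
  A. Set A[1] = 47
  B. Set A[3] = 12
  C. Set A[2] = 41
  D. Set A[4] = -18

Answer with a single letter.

Option A: A[1] 20->47, delta=27, new_sum=49+(27)=76
Option B: A[3] 19->12, delta=-7, new_sum=49+(-7)=42
Option C: A[2] -6->41, delta=47, new_sum=49+(47)=96
Option D: A[4] 28->-18, delta=-46, new_sum=49+(-46)=3 <-- matches target

Answer: D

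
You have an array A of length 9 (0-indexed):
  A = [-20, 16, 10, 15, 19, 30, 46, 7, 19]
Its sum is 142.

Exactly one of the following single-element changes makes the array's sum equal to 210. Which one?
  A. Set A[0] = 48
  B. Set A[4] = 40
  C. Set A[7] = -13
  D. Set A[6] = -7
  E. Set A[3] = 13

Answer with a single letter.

Answer: A

Derivation:
Option A: A[0] -20->48, delta=68, new_sum=142+(68)=210 <-- matches target
Option B: A[4] 19->40, delta=21, new_sum=142+(21)=163
Option C: A[7] 7->-13, delta=-20, new_sum=142+(-20)=122
Option D: A[6] 46->-7, delta=-53, new_sum=142+(-53)=89
Option E: A[3] 15->13, delta=-2, new_sum=142+(-2)=140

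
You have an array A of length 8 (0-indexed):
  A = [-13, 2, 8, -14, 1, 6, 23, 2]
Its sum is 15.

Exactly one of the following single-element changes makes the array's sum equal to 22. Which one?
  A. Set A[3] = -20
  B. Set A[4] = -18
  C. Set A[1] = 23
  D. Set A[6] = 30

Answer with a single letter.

Option A: A[3] -14->-20, delta=-6, new_sum=15+(-6)=9
Option B: A[4] 1->-18, delta=-19, new_sum=15+(-19)=-4
Option C: A[1] 2->23, delta=21, new_sum=15+(21)=36
Option D: A[6] 23->30, delta=7, new_sum=15+(7)=22 <-- matches target

Answer: D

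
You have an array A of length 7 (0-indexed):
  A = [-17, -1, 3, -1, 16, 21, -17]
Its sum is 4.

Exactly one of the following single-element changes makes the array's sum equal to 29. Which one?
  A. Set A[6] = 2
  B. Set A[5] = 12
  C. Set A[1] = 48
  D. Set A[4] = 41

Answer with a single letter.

Option A: A[6] -17->2, delta=19, new_sum=4+(19)=23
Option B: A[5] 21->12, delta=-9, new_sum=4+(-9)=-5
Option C: A[1] -1->48, delta=49, new_sum=4+(49)=53
Option D: A[4] 16->41, delta=25, new_sum=4+(25)=29 <-- matches target

Answer: D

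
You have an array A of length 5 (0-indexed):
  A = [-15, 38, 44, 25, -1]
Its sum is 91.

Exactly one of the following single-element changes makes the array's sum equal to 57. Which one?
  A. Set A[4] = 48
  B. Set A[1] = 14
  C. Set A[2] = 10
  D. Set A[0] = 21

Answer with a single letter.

Option A: A[4] -1->48, delta=49, new_sum=91+(49)=140
Option B: A[1] 38->14, delta=-24, new_sum=91+(-24)=67
Option C: A[2] 44->10, delta=-34, new_sum=91+(-34)=57 <-- matches target
Option D: A[0] -15->21, delta=36, new_sum=91+(36)=127

Answer: C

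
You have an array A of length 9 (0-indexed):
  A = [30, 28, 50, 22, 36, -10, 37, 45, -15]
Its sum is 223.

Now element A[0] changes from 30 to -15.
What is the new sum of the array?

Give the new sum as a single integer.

Old value at index 0: 30
New value at index 0: -15
Delta = -15 - 30 = -45
New sum = old_sum + delta = 223 + (-45) = 178

Answer: 178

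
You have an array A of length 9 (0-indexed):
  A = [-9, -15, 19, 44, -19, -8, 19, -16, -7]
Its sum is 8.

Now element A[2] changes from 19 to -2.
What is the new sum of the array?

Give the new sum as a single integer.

Old value at index 2: 19
New value at index 2: -2
Delta = -2 - 19 = -21
New sum = old_sum + delta = 8 + (-21) = -13

Answer: -13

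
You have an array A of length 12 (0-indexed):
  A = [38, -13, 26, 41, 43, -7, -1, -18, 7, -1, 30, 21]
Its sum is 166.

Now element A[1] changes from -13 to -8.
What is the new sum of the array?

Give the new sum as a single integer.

Old value at index 1: -13
New value at index 1: -8
Delta = -8 - -13 = 5
New sum = old_sum + delta = 166 + (5) = 171

Answer: 171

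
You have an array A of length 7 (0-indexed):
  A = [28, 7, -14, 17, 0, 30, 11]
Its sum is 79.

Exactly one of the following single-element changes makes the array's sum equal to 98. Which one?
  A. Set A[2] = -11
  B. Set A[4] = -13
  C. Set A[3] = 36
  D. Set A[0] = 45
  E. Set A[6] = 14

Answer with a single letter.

Option A: A[2] -14->-11, delta=3, new_sum=79+(3)=82
Option B: A[4] 0->-13, delta=-13, new_sum=79+(-13)=66
Option C: A[3] 17->36, delta=19, new_sum=79+(19)=98 <-- matches target
Option D: A[0] 28->45, delta=17, new_sum=79+(17)=96
Option E: A[6] 11->14, delta=3, new_sum=79+(3)=82

Answer: C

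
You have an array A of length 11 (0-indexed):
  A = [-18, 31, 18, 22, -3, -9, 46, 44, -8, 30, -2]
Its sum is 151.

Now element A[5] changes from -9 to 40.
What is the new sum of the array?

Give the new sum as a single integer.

Old value at index 5: -9
New value at index 5: 40
Delta = 40 - -9 = 49
New sum = old_sum + delta = 151 + (49) = 200

Answer: 200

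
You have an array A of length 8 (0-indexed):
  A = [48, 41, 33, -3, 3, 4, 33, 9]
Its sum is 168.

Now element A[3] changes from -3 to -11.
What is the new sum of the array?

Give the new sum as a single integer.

Old value at index 3: -3
New value at index 3: -11
Delta = -11 - -3 = -8
New sum = old_sum + delta = 168 + (-8) = 160

Answer: 160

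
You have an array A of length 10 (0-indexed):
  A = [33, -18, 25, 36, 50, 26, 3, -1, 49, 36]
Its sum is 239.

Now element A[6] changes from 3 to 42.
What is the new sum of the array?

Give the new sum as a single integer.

Old value at index 6: 3
New value at index 6: 42
Delta = 42 - 3 = 39
New sum = old_sum + delta = 239 + (39) = 278

Answer: 278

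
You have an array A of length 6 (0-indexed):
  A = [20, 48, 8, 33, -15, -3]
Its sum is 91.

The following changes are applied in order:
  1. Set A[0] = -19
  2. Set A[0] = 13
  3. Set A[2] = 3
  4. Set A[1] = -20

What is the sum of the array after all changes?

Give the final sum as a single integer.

Answer: 11

Derivation:
Initial sum: 91
Change 1: A[0] 20 -> -19, delta = -39, sum = 52
Change 2: A[0] -19 -> 13, delta = 32, sum = 84
Change 3: A[2] 8 -> 3, delta = -5, sum = 79
Change 4: A[1] 48 -> -20, delta = -68, sum = 11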